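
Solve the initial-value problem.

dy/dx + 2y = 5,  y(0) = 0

General solution: y = 5/2 + Ce^(-2x)
Applying y(0) = 0: C = 0 - 5/2 = -5/2
Particular solution: y = 5/2 - (5/2)e^(-2x)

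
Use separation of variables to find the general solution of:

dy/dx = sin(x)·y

Separating variables and integrating:
ln|y| = -cos(x) + C

General solution: y = Ce^(-cos(x))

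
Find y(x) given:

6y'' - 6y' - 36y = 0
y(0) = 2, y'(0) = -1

General solution: y = C₁e^(3x) + C₂e^(-2x)
Applying ICs: C₁ = 3/5, C₂ = 7/5
Particular solution: y = (3/5)e^(3x) + (7/5)e^(-2x)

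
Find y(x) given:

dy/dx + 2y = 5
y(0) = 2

General solution: y = 5/2 + Ce^(-2x)
Applying y(0) = 2: C = 2 - 5/2 = -1/2
Particular solution: y = 5/2 - (1/2)e^(-2x)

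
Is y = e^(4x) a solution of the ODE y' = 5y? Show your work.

Verification:
y = e^(4x)
y' = 4e^(4x)
But 5y = 5e^(4x)
y' ≠ 5y — the derivative does not match

No, it is not a solution.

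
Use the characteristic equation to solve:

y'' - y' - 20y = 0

Characteristic equation: r² - r - 20 = 0
Roots: r = 5, -4 (distinct real)
General solution: y = C₁e^(5x) + C₂e^(-4x)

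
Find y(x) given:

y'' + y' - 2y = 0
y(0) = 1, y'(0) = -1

General solution: y = C₁e^x + C₂e^(-2x)
Applying ICs: C₁ = 1/3, C₂ = 2/3
Particular solution: y = (1/3)e^x + (2/3)e^(-2x)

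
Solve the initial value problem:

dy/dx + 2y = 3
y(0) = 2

General solution: y = 3/2 + Ce^(-2x)
Applying y(0) = 2: C = 2 - 3/2 = 1/2
Particular solution: y = 3/2 + (1/2)e^(-2x)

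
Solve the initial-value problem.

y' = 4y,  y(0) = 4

General solution: y = Ce^(4x)
Applying IC y(0) = 4:
Particular solution: y = 4e^(4x)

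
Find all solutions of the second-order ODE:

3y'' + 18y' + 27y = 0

Characteristic equation: 3r² + 18r + 27 = 0
Divide by 3: r² + 6r + 9 = 0
Factored: (r + 3)² = 0
Repeated root: r = -3
General solution: y = (C₁ + C₂x)e^(-3x)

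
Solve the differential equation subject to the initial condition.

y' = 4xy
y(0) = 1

General solution: y = Ce^(2x²)
Applying IC y(0) = 1:
Particular solution: y = e^(2x²)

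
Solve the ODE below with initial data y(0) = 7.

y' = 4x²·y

General solution: y = Ce^(4x³/3)
Applying IC y(0) = 7:
Particular solution: y = 7e^(4x³/3)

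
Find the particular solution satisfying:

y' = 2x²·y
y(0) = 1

General solution: y = Ce^(2x³/3)
Applying IC y(0) = 1:
Particular solution: y = e^(2x³/3)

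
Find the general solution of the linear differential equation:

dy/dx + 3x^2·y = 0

Using integrating factor method:

General solution: y = Ce^(-x^3)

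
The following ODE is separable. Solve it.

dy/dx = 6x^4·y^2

Separating variables and integrating:
-1/y = 6x^5/5 + C

General solution: y^-1 = (-6/5)x^5 + C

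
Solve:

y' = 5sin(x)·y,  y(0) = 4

General solution: y = Ce^(-5cos(x))
Applying IC y(0) = 4:
Particular solution: y = 4e^(5(1-cos(x)))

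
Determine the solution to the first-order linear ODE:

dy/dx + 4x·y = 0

Using integrating factor method:

General solution: y = Ce^(-2x^2)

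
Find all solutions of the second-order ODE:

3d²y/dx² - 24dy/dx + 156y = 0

Characteristic equation: 3r² - 24r + 156 = 0
Divide by 3: r² - 8r + 52 = 0
Roots: r = 4 ± 6i (complex conjugates)
General solution: y = e^(4x)(C₁cos(6x) + C₂sin(6x))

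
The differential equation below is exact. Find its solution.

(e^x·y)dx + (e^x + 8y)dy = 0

Verify exactness: ∂M/∂y = ∂N/∂x ✓
Find F(x,y) such that ∂F/∂x = M, ∂F/∂y = N
Solution: e^x·y + 4y² = C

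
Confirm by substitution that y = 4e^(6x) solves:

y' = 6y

Verification:
y = 4e^(6x)
y' = 24e^(6x)
6y = 24e^(6x)
y' = 6y ✓

Yes, it is a solution.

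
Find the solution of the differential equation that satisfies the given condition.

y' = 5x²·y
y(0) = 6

General solution: y = Ce^(5x³/3)
Applying IC y(0) = 6:
Particular solution: y = 6e^(5x³/3)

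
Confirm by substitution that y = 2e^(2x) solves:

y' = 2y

Verification:
y = 2e^(2x)
y' = 4e^(2x)
2y = 4e^(2x)
y' = 2y ✓

Yes, it is a solution.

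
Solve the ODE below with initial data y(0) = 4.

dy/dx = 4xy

General solution: y = Ce^(2x²)
Applying IC y(0) = 4:
Particular solution: y = 4e^(2x²)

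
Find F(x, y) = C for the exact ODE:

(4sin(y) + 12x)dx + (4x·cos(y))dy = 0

Verify exactness: ∂M/∂y = ∂N/∂x ✓
Find F(x,y) such that ∂F/∂x = M, ∂F/∂y = N
Solution: 4x·sin(y) + 6x² = C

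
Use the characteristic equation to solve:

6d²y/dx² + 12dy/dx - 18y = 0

Characteristic equation: 6r² + 12r - 18 = 0
Divide by 6: r² + 2r - 3 = 0
Roots: r = 1, -3 (distinct real)
General solution: y = C₁e^x + C₂e^(-3x)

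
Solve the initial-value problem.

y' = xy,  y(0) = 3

General solution: y = Ce^(x²/2)
Applying IC y(0) = 3:
Particular solution: y = 3e^(x²/2)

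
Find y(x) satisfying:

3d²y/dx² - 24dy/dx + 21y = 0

Characteristic equation: 3r² - 24r + 21 = 0
Divide by 3: r² - 8r + 7 = 0
Roots: r = 7, 1 (distinct real)
General solution: y = C₁e^(7x) + C₂e^x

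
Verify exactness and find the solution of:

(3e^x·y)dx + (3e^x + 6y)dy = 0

Verify exactness: ∂M/∂y = ∂N/∂x ✓
Find F(x,y) such that ∂F/∂x = M, ∂F/∂y = N
Solution: 3e^x·y + 3y² = C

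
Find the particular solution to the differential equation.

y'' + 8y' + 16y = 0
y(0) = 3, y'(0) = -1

General solution: y = (C₁ + C₂x)e^(-4x)
Repeated root r = -4
Applying ICs: C₁ = 3, C₂ = 11
Particular solution: y = (3 + 11x)e^(-4x)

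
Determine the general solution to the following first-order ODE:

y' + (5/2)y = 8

Using integrating factor method:

General solution: y = 16/5 + Ce^(-5x/2)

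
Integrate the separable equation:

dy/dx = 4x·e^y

Separating variables and integrating:
-e^(-y) = 2x² + C

General solution: y = -ln(C - 2x²)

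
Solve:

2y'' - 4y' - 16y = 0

Characteristic equation: 2r² - 4r - 16 = 0
Divide by 2: r² - 2r - 8 = 0
Roots: r = 4, -2 (distinct real)
General solution: y = C₁e^(4x) + C₂e^(-2x)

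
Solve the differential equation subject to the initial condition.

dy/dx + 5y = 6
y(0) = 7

General solution: y = 6/5 + Ce^(-5x)
Applying y(0) = 7: C = 7 - 6/5 = 29/5
Particular solution: y = 6/5 + (29/5)e^(-5x)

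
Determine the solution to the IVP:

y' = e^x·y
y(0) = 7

General solution: y = Ce^(e^x)
Applying IC y(0) = 7:
Particular solution: y = 7e^(e^x - 1)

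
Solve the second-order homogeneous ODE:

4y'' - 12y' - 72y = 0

Characteristic equation: 4r² - 12r - 72 = 0
Divide by 4: r² - 3r - 18 = 0
Roots: r = 6, -3 (distinct real)
General solution: y = C₁e^(6x) + C₂e^(-3x)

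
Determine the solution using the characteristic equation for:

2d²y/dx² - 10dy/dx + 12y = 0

Characteristic equation: 2r² - 10r + 12 = 0
Divide by 2: r² - 5r + 6 = 0
Roots: r = 2, 3 (distinct real)
General solution: y = C₁e^(2x) + C₂e^(3x)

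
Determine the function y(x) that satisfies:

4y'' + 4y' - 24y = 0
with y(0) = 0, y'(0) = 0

General solution: y = C₁e^(2x) + C₂e^(-3x)
Applying ICs: C₁ = 0, C₂ = 0
Particular solution: y = 0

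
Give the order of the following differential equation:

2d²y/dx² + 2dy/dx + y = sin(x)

The order is 2 (highest derivative is of order 2).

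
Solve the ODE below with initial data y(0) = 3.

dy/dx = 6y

General solution: y = Ce^(6x)
Applying IC y(0) = 3:
Particular solution: y = 3e^(6x)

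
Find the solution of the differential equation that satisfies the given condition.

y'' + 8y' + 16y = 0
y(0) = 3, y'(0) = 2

General solution: y = (C₁ + C₂x)e^(-4x)
Repeated root r = -4
Applying ICs: C₁ = 3, C₂ = 14
Particular solution: y = (3 + 14x)e^(-4x)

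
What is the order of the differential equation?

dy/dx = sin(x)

The order is 1 (highest derivative is of order 1).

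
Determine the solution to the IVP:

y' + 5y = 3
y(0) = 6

General solution: y = 3/5 + Ce^(-5x)
Applying y(0) = 6: C = 6 - 3/5 = 27/5
Particular solution: y = 3/5 + (27/5)e^(-5x)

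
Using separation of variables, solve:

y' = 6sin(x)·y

Separating variables and integrating:
ln|y| = -6cos(x) + C

General solution: y = Ce^(-6cos(x))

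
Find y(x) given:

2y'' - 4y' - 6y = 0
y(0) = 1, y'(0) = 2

General solution: y = C₁e^(3x) + C₂e^(-x)
Applying ICs: C₁ = 3/4, C₂ = 1/4
Particular solution: y = (3/4)e^(3x) + (1/4)e^(-x)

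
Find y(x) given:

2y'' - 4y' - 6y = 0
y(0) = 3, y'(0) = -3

General solution: y = C₁e^(3x) + C₂e^(-x)
Applying ICs: C₁ = 0, C₂ = 3
Particular solution: y = 3e^(-x)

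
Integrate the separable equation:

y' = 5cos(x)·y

Separating variables and integrating:
ln|y| = 5sin(x) + C

General solution: y = Ce^(5sin(x))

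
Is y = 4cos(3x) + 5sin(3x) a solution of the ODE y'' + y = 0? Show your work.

Verification:
y'' = -36cos(3x) - 45sin(3x)
y'' + y ≠ 0 (frequency mismatch: got 9 instead of 1)

No, it is not a solution.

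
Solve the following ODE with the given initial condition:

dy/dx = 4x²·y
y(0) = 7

General solution: y = Ce^(4x³/3)
Applying IC y(0) = 7:
Particular solution: y = 7e^(4x³/3)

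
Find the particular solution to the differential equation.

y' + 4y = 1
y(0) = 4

General solution: y = 1/4 + Ce^(-4x)
Applying y(0) = 4: C = 4 - 1/4 = 15/4
Particular solution: y = 1/4 + (15/4)e^(-4x)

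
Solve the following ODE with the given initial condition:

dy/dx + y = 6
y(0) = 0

General solution: y = 6 + Ce^(-x)
Applying y(0) = 0: C = 0 - 6 = -6
Particular solution: y = 6 - 6e^(-x)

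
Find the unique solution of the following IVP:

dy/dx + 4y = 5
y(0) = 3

General solution: y = 5/4 + Ce^(-4x)
Applying y(0) = 3: C = 3 - 5/4 = 7/4
Particular solution: y = 5/4 + (7/4)e^(-4x)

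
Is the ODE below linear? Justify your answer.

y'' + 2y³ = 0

No. Nonlinear (y³ term)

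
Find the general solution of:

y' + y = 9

Using integrating factor method:

General solution: y = 9 + Ce^(-x)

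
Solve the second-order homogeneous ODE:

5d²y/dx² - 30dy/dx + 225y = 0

Characteristic equation: 5r² - 30r + 225 = 0
Divide by 5: r² - 6r + 45 = 0
Roots: r = 3 ± 6i (complex conjugates)
General solution: y = e^(3x)(C₁cos(6x) + C₂sin(6x))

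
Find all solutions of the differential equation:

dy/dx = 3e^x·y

Separating variables and integrating:
ln|y| = 3e^x + C

General solution: y = Ce^(3e^x)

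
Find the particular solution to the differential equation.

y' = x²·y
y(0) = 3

General solution: y = Ce^(x³/3)
Applying IC y(0) = 3:
Particular solution: y = 3e^(x³/3)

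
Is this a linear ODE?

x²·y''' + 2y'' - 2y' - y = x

Yes. Linear (y and its derivatives appear to the first power only, no products of y terms)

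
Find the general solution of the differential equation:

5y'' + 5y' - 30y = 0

Characteristic equation: 5r² + 5r - 30 = 0
Divide by 5: r² + r - 6 = 0
Roots: r = 2, -3 (distinct real)
General solution: y = C₁e^(2x) + C₂e^(-3x)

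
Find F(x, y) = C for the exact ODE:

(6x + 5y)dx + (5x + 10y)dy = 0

Verify exactness: ∂M/∂y = ∂N/∂x ✓
Find F(x,y) such that ∂F/∂x = M, ∂F/∂y = N
Solution: 3x² + 5xy + 5y² = C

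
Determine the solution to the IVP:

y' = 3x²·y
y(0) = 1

General solution: y = Ce^(x³)
Applying IC y(0) = 1:
Particular solution: y = e^(x³)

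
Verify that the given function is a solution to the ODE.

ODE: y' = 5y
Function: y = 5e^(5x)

Verification:
y = 5e^(5x)
y' = 25e^(5x)
5y = 25e^(5x)
y' = 5y ✓

Yes, it is a solution.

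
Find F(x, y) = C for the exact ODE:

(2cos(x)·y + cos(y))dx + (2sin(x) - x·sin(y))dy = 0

Verify exactness: ∂M/∂y = ∂N/∂x ✓
Find F(x,y) such that ∂F/∂x = M, ∂F/∂y = N
Solution: 2sin(x)·y + x·cos(y) = C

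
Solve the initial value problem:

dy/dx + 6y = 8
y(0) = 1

General solution: y = 4/3 + Ce^(-6x)
Applying y(0) = 1: C = 1 - 4/3 = -1/3
Particular solution: y = 4/3 - (1/3)e^(-6x)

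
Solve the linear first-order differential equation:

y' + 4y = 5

Using integrating factor method:

General solution: y = 5/4 + Ce^(-4x)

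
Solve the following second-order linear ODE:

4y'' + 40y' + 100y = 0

Characteristic equation: 4r² + 40r + 100 = 0
Divide by 4: r² + 10r + 25 = 0
Factored: (r + 5)² = 0
Repeated root: r = -5
General solution: y = (C₁ + C₂x)e^(-5x)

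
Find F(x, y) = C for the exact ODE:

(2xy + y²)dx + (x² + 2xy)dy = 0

Verify exactness: ∂M/∂y = ∂N/∂x ✓
Find F(x,y) such that ∂F/∂x = M, ∂F/∂y = N
Solution: x²y + xy² = C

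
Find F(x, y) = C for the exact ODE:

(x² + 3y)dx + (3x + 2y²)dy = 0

Verify exactness: ∂M/∂y = ∂N/∂x ✓
Find F(x,y) such that ∂F/∂x = M, ∂F/∂y = N
Solution: x³/3 + 3xy + 2y³/3 = C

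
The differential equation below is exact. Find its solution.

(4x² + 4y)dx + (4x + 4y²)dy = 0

Verify exactness: ∂M/∂y = ∂N/∂x ✓
Find F(x,y) such that ∂F/∂x = M, ∂F/∂y = N
Solution: 4x³/3 + 4xy + 4y³/3 = C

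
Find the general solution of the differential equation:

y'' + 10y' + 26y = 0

Characteristic equation: r² + 10r + 26 = 0
Roots: r = -5 ± i (complex conjugates)
General solution: y = e^(-5x)(C₁cos(x) + C₂sin(x))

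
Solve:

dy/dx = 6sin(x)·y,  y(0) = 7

General solution: y = Ce^(-6cos(x))
Applying IC y(0) = 7:
Particular solution: y = 7e^(6(1-cos(x)))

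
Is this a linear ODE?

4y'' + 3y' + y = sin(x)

Yes. Linear (y and its derivatives appear to the first power only, no products of y terms)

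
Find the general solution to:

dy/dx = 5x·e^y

Separating variables and integrating:
-e^(-y) = 5x²/2 + C

General solution: y = -ln(C - 5x²/2)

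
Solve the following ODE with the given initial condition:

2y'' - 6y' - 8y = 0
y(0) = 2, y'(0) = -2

General solution: y = C₁e^(4x) + C₂e^(-x)
Applying ICs: C₁ = 0, C₂ = 2
Particular solution: y = 2e^(-x)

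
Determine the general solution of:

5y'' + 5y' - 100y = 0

Characteristic equation: 5r² + 5r - 100 = 0
Divide by 5: r² + r - 20 = 0
Roots: r = 4, -5 (distinct real)
General solution: y = C₁e^(4x) + C₂e^(-5x)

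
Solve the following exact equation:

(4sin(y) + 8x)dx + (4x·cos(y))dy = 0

Verify exactness: ∂M/∂y = ∂N/∂x ✓
Find F(x,y) such that ∂F/∂x = M, ∂F/∂y = N
Solution: 4x·sin(y) + 4x² = C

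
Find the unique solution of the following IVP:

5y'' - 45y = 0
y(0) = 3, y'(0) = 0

General solution: y = C₁e^(3x) + C₂e^(-3x)
Applying ICs: C₁ = 3/2, C₂ = 3/2
Particular solution: y = (3/2)e^(3x) + (3/2)e^(-3x)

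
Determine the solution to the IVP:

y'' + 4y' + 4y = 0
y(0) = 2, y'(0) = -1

General solution: y = (C₁ + C₂x)e^(-2x)
Repeated root r = -2
Applying ICs: C₁ = 2, C₂ = 3
Particular solution: y = (2 + 3x)e^(-2x)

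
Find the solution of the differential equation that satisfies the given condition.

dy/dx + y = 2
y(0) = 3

General solution: y = 2 + Ce^(-x)
Applying y(0) = 3: C = 3 - 2 = 1
Particular solution: y = 2 + e^(-x)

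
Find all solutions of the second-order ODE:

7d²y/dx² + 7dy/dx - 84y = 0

Characteristic equation: 7r² + 7r - 84 = 0
Divide by 7: r² + r - 12 = 0
Roots: r = 3, -4 (distinct real)
General solution: y = C₁e^(3x) + C₂e^(-4x)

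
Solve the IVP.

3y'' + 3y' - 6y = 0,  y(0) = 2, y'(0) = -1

General solution: y = C₁e^x + C₂e^(-2x)
Applying ICs: C₁ = 1, C₂ = 1
Particular solution: y = e^x + e^(-2x)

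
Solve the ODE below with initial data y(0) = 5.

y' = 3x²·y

General solution: y = Ce^(x³)
Applying IC y(0) = 5:
Particular solution: y = 5e^(x³)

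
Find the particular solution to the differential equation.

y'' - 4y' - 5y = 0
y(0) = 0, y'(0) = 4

General solution: y = C₁e^(5x) + C₂e^(-x)
Applying ICs: C₁ = 2/3, C₂ = -2/3
Particular solution: y = (2/3)e^(5x) - (2/3)e^(-x)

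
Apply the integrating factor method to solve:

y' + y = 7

Using integrating factor method:

General solution: y = 7 + Ce^(-x)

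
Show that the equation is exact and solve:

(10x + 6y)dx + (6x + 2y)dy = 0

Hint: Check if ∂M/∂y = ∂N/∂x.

Verify exactness: ∂M/∂y = ∂N/∂x ✓
Find F(x,y) such that ∂F/∂x = M, ∂F/∂y = N
Solution: 5x² + 6xy + y² = C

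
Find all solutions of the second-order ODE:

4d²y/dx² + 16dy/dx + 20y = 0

Characteristic equation: 4r² + 16r + 20 = 0
Divide by 4: r² + 4r + 5 = 0
Roots: r = -2 ± i (complex conjugates)
General solution: y = e^(-2x)(C₁cos(x) + C₂sin(x))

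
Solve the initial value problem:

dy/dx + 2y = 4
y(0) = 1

General solution: y = 2 + Ce^(-2x)
Applying y(0) = 1: C = 1 - 2 = -1
Particular solution: y = 2 - e^(-2x)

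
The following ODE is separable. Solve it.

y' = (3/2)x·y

Separating variables and integrating:
ln|y| = 3x^2/4 + C

General solution: y = Ce^(3x^2/4)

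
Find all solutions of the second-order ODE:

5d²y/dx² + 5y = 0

Characteristic equation: 5r² + 5 = 0
Divide by 5: r² + 1 = 0
Roots: r = ±i (complex conjugates)
General solution: y = C₁cos(x) + C₂sin(x)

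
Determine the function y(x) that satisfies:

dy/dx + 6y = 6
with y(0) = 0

General solution: y = 1 + Ce^(-6x)
Applying y(0) = 0: C = 0 - 1 = -1
Particular solution: y = 1 - e^(-6x)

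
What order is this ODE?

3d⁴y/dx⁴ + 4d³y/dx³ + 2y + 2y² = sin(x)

The order is 4 (highest derivative is of order 4).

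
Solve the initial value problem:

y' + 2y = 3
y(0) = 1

General solution: y = 3/2 + Ce^(-2x)
Applying y(0) = 1: C = 1 - 3/2 = -1/2
Particular solution: y = 3/2 - (1/2)e^(-2x)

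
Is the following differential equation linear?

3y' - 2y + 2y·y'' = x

No. Nonlinear (y·y'' term)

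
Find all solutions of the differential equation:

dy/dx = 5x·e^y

Separating variables and integrating:
-e^(-y) = 5x²/2 + C

General solution: y = -ln(C - 5x²/2)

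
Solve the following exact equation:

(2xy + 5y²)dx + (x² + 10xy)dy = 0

Verify exactness: ∂M/∂y = ∂N/∂x ✓
Find F(x,y) such that ∂F/∂x = M, ∂F/∂y = N
Solution: x²y + 5xy² = C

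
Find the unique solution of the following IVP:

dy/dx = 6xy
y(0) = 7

General solution: y = Ce^(3x²)
Applying IC y(0) = 7:
Particular solution: y = 7e^(3x²)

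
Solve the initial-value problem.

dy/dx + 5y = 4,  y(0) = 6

General solution: y = 4/5 + Ce^(-5x)
Applying y(0) = 6: C = 6 - 4/5 = 26/5
Particular solution: y = 4/5 + (26/5)e^(-5x)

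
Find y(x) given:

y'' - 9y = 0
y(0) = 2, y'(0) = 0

General solution: y = C₁e^(3x) + C₂e^(-3x)
Applying ICs: C₁ = 1, C₂ = 1
Particular solution: y = e^(3x) + e^(-3x)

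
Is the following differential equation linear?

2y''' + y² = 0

No. Nonlinear (y² term)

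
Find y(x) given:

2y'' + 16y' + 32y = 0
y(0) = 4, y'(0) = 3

General solution: y = (C₁ + C₂x)e^(-4x)
Repeated root r = -4
Applying ICs: C₁ = 4, C₂ = 19
Particular solution: y = (4 + 19x)e^(-4x)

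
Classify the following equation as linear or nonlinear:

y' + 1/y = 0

Nonlinear (1/y term)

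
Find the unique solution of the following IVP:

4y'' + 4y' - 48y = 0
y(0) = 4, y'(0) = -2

General solution: y = C₁e^(3x) + C₂e^(-4x)
Applying ICs: C₁ = 2, C₂ = 2
Particular solution: y = 2e^(3x) + 2e^(-4x)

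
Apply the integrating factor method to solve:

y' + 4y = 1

Using integrating factor method:

General solution: y = 1/4 + Ce^(-4x)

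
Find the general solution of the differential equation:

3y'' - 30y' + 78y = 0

Characteristic equation: 3r² - 30r + 78 = 0
Divide by 3: r² - 10r + 26 = 0
Roots: r = 5 ± i (complex conjugates)
General solution: y = e^(5x)(C₁cos(x) + C₂sin(x))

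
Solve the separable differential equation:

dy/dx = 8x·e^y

Separating variables and integrating:
-e^(-y) = 4x² + C

General solution: y = -ln(C - 4x²)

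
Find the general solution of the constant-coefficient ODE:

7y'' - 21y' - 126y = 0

Characteristic equation: 7r² - 21r - 126 = 0
Divide by 7: r² - 3r - 18 = 0
Roots: r = 6, -3 (distinct real)
General solution: y = C₁e^(6x) + C₂e^(-3x)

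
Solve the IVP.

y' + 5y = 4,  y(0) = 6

General solution: y = 4/5 + Ce^(-5x)
Applying y(0) = 6: C = 6 - 4/5 = 26/5
Particular solution: y = 4/5 + (26/5)e^(-5x)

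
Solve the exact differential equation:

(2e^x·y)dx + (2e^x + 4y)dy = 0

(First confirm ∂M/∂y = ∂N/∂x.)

Verify exactness: ∂M/∂y = ∂N/∂x ✓
Find F(x,y) such that ∂F/∂x = M, ∂F/∂y = N
Solution: 2e^x·y + 2y² = C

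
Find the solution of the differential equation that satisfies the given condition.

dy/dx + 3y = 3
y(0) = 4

General solution: y = 1 + Ce^(-3x)
Applying y(0) = 4: C = 4 - 1 = 3
Particular solution: y = 1 + 3e^(-3x)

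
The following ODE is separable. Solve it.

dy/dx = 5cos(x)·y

Separating variables and integrating:
ln|y| = 5sin(x) + C

General solution: y = Ce^(5sin(x))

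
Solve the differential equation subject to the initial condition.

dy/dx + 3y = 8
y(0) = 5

General solution: y = 8/3 + Ce^(-3x)
Applying y(0) = 5: C = 5 - 8/3 = 7/3
Particular solution: y = 8/3 + (7/3)e^(-3x)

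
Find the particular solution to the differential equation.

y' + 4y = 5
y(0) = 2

General solution: y = 5/4 + Ce^(-4x)
Applying y(0) = 2: C = 2 - 5/4 = 3/4
Particular solution: y = 5/4 + (3/4)e^(-4x)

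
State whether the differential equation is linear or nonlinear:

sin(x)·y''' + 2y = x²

Linear (y and its derivatives appear to the first power only, no products of y terms)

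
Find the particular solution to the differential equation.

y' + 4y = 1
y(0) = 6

General solution: y = 1/4 + Ce^(-4x)
Applying y(0) = 6: C = 6 - 1/4 = 23/4
Particular solution: y = 1/4 + (23/4)e^(-4x)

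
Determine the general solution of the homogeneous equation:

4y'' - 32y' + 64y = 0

Characteristic equation: 4r² - 32r + 64 = 0
Divide by 4: r² - 8r + 16 = 0
Factored: (r - 4)² = 0
Repeated root: r = 4
General solution: y = (C₁ + C₂x)e^(4x)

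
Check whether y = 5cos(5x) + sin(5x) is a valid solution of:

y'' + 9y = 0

Verification:
y'' = -125cos(5x) - 25sin(5x)
y'' + 9y ≠ 0 (frequency mismatch: got 25 instead of 9)

No, it is not a solution.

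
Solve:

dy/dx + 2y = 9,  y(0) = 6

General solution: y = 9/2 + Ce^(-2x)
Applying y(0) = 6: C = 6 - 9/2 = 3/2
Particular solution: y = 9/2 + (3/2)e^(-2x)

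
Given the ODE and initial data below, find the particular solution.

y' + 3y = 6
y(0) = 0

General solution: y = 2 + Ce^(-3x)
Applying y(0) = 0: C = 0 - 2 = -2
Particular solution: y = 2 - 2e^(-3x)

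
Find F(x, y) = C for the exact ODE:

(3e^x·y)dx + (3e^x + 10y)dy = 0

Verify exactness: ∂M/∂y = ∂N/∂x ✓
Find F(x,y) such that ∂F/∂x = M, ∂F/∂y = N
Solution: 3e^x·y + 5y² = C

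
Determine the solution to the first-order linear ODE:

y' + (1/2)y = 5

Using integrating factor method:

General solution: y = 10 + Ce^(-x/2)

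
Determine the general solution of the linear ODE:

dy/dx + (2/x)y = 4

Using integrating factor method:

General solution: y = (4/3)x + Cx^(-2)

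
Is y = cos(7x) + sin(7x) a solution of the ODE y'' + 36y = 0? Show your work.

Verification:
y'' = -49cos(7x) - 49sin(7x)
y'' + 36y ≠ 0 (frequency mismatch: got 49 instead of 36)

No, it is not a solution.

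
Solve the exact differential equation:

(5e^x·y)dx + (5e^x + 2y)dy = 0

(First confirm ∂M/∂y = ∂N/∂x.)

Verify exactness: ∂M/∂y = ∂N/∂x ✓
Find F(x,y) such that ∂F/∂x = M, ∂F/∂y = N
Solution: 5e^x·y + y² = C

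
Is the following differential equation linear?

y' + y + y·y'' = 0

No. Nonlinear (y·y'' term)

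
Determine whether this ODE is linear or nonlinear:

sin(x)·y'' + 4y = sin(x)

Linear (y and its derivatives appear to the first power only, no products of y terms)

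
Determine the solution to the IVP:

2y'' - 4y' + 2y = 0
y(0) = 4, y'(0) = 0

General solution: y = (C₁ + C₂x)e^x
Repeated root r = 1
Applying ICs: C₁ = 4, C₂ = -4
Particular solution: y = (4 - 4x)e^x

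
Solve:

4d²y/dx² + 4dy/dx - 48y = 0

Characteristic equation: 4r² + 4r - 48 = 0
Divide by 4: r² + r - 12 = 0
Roots: r = 3, -4 (distinct real)
General solution: y = C₁e^(3x) + C₂e^(-4x)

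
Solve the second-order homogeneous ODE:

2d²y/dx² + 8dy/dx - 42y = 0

Characteristic equation: 2r² + 8r - 42 = 0
Divide by 2: r² + 4r - 21 = 0
Roots: r = 3, -7 (distinct real)
General solution: y = C₁e^(3x) + C₂e^(-7x)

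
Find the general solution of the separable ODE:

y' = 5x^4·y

Separating variables and integrating:
ln|y| = x^5 + C

General solution: y = Ce^(x^5)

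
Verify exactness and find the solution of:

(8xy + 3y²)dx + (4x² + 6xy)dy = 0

Verify exactness: ∂M/∂y = ∂N/∂x ✓
Find F(x,y) such that ∂F/∂x = M, ∂F/∂y = N
Solution: 4x²y + 3xy² = C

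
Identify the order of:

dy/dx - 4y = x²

The order is 1 (highest derivative is of order 1).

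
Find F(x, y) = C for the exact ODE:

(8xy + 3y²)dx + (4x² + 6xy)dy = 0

Verify exactness: ∂M/∂y = ∂N/∂x ✓
Find F(x,y) such that ∂F/∂x = M, ∂F/∂y = N
Solution: 4x²y + 3xy² = C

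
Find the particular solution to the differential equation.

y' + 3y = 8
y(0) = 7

General solution: y = 8/3 + Ce^(-3x)
Applying y(0) = 7: C = 7 - 8/3 = 13/3
Particular solution: y = 8/3 + (13/3)e^(-3x)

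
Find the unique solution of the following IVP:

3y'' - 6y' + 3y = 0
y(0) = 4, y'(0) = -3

General solution: y = (C₁ + C₂x)e^x
Repeated root r = 1
Applying ICs: C₁ = 4, C₂ = -7
Particular solution: y = (4 - 7x)e^x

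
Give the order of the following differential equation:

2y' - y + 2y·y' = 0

The order is 1 (highest derivative is of order 1).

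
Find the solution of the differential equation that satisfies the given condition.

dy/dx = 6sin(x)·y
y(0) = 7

General solution: y = Ce^(-6cos(x))
Applying IC y(0) = 7:
Particular solution: y = 7e^(6(1-cos(x)))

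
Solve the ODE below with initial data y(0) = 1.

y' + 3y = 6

General solution: y = 2 + Ce^(-3x)
Applying y(0) = 1: C = 1 - 2 = -1
Particular solution: y = 2 - e^(-3x)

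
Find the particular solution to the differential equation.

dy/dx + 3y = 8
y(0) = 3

General solution: y = 8/3 + Ce^(-3x)
Applying y(0) = 3: C = 3 - 8/3 = 1/3
Particular solution: y = 8/3 + (1/3)e^(-3x)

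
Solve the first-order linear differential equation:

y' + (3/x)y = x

Using integrating factor method:

General solution: y = (1/5)x^2 + Cx^(-3)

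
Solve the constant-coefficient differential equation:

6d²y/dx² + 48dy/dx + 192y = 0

Characteristic equation: 6r² + 48r + 192 = 0
Divide by 6: r² + 8r + 32 = 0
Roots: r = -4 ± 4i (complex conjugates)
General solution: y = e^(-4x)(C₁cos(4x) + C₂sin(4x))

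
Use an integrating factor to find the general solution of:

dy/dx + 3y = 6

Using integrating factor method:

General solution: y = 2 + Ce^(-3x)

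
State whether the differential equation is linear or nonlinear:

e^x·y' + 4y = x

Linear (y and its derivatives appear to the first power only, no products of y terms)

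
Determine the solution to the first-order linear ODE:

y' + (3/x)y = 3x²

Using integrating factor method:

General solution: y = (1/2)x^3 + Cx^(-3)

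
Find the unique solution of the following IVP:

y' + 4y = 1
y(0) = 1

General solution: y = 1/4 + Ce^(-4x)
Applying y(0) = 1: C = 1 - 1/4 = 3/4
Particular solution: y = 1/4 + (3/4)e^(-4x)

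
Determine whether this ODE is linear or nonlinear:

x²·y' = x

Linear (y and its derivatives appear to the first power only, no products of y terms)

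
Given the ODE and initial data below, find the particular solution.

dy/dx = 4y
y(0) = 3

General solution: y = Ce^(4x)
Applying IC y(0) = 3:
Particular solution: y = 3e^(4x)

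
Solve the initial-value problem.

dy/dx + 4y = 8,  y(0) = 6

General solution: y = 2 + Ce^(-4x)
Applying y(0) = 6: C = 6 - 2 = 4
Particular solution: y = 2 + 4e^(-4x)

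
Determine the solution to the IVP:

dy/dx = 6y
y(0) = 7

General solution: y = Ce^(6x)
Applying IC y(0) = 7:
Particular solution: y = 7e^(6x)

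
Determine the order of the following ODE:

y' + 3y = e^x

The order is 1 (highest derivative is of order 1).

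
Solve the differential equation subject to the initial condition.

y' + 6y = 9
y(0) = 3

General solution: y = 3/2 + Ce^(-6x)
Applying y(0) = 3: C = 3 - 3/2 = 3/2
Particular solution: y = 3/2 + (3/2)e^(-6x)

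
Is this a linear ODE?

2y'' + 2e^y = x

No. Nonlinear (e^y is nonlinear in y)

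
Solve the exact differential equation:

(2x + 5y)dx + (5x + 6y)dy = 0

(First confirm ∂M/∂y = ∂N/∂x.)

Verify exactness: ∂M/∂y = ∂N/∂x ✓
Find F(x,y) such that ∂F/∂x = M, ∂F/∂y = N
Solution: x² + 5xy + 3y² = C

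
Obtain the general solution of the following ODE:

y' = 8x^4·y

Separating variables and integrating:
ln|y| = 8x^5/5 + C

General solution: y = Ce^(8x^5/5)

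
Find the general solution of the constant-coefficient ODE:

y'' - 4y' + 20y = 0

Characteristic equation: r² - 4r + 20 = 0
Roots: r = 2 ± 4i (complex conjugates)
General solution: y = e^(2x)(C₁cos(4x) + C₂sin(4x))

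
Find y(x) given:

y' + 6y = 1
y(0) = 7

General solution: y = 1/6 + Ce^(-6x)
Applying y(0) = 7: C = 7 - 1/6 = 41/6
Particular solution: y = 1/6 + (41/6)e^(-6x)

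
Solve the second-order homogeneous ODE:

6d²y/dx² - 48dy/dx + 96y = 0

Characteristic equation: 6r² - 48r + 96 = 0
Divide by 6: r² - 8r + 16 = 0
Factored: (r - 4)² = 0
Repeated root: r = 4
General solution: y = (C₁ + C₂x)e^(4x)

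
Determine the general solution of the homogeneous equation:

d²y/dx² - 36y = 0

Characteristic equation: r² - 36 = 0
Roots: r = 6, -6 (distinct real)
General solution: y = C₁e^(6x) + C₂e^(-6x)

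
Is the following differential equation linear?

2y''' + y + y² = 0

No. Nonlinear (y² term)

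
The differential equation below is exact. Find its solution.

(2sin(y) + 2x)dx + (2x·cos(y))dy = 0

Verify exactness: ∂M/∂y = ∂N/∂x ✓
Find F(x,y) such that ∂F/∂x = M, ∂F/∂y = N
Solution: 2x·sin(y) + x² = C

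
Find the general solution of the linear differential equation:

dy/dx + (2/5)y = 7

Using integrating factor method:

General solution: y = 35/2 + Ce^(-2x/5)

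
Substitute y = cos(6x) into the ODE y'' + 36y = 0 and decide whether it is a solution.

Verification:
y'' = -36cos(6x)
y'' + 36y = 0 ✓

Yes, it is a solution.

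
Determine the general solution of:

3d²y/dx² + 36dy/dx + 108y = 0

Characteristic equation: 3r² + 36r + 108 = 0
Divide by 3: r² + 12r + 36 = 0
Factored: (r + 6)² = 0
Repeated root: r = -6
General solution: y = (C₁ + C₂x)e^(-6x)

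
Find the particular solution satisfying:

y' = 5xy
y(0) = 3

General solution: y = Ce^(5x²/2)
Applying IC y(0) = 3:
Particular solution: y = 3e^(5x²/2)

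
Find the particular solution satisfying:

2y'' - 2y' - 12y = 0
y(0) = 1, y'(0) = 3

General solution: y = C₁e^(3x) + C₂e^(-2x)
Applying ICs: C₁ = 1, C₂ = 0
Particular solution: y = e^(3x)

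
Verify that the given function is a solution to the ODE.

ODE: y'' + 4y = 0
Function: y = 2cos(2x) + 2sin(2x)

Verification:
y'' = -8cos(2x) - 8sin(2x)
y'' + 4y = 0 ✓

Yes, it is a solution.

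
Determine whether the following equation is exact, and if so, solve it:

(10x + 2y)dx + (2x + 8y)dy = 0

Verify exactness: ∂M/∂y = ∂N/∂x ✓
Find F(x,y) such that ∂F/∂x = M, ∂F/∂y = N
Solution: 5x² + 2xy + 4y² = C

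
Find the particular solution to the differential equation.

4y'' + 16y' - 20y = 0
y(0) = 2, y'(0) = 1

General solution: y = C₁e^x + C₂e^(-5x)
Applying ICs: C₁ = 11/6, C₂ = 1/6
Particular solution: y = (11/6)e^x + (1/6)e^(-5x)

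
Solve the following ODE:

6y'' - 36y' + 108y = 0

Characteristic equation: 6r² - 36r + 108 = 0
Divide by 6: r² - 6r + 18 = 0
Roots: r = 3 ± 3i (complex conjugates)
General solution: y = e^(3x)(C₁cos(3x) + C₂sin(3x))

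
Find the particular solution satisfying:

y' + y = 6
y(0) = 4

General solution: y = 6 + Ce^(-x)
Applying y(0) = 4: C = 4 - 6 = -2
Particular solution: y = 6 - 2e^(-x)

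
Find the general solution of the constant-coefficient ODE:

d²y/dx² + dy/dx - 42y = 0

Characteristic equation: r² + r - 42 = 0
Roots: r = 6, -7 (distinct real)
General solution: y = C₁e^(6x) + C₂e^(-7x)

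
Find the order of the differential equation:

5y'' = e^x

The order is 2 (highest derivative is of order 2).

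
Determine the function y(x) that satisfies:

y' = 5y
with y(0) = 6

General solution: y = Ce^(5x)
Applying IC y(0) = 6:
Particular solution: y = 6e^(5x)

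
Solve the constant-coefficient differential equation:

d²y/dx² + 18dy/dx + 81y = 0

Characteristic equation: r² + 18r + 81 = 0
Factored: (r + 9)² = 0
Repeated root: r = -9
General solution: y = (C₁ + C₂x)e^(-9x)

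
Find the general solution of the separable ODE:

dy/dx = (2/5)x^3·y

Separating variables and integrating:
ln|y| = x^4/10 + C

General solution: y = Ce^(x^4/10)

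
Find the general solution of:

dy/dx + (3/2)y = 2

Using integrating factor method:

General solution: y = 4/3 + Ce^(-3x/2)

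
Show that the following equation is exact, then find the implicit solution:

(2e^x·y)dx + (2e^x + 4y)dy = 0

Verify exactness: ∂M/∂y = ∂N/∂x ✓
Find F(x,y) such that ∂F/∂x = M, ∂F/∂y = N
Solution: 2e^x·y + 2y² = C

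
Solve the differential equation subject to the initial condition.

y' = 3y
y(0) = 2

General solution: y = Ce^(3x)
Applying IC y(0) = 2:
Particular solution: y = 2e^(3x)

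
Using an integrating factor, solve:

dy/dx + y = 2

Using integrating factor method:

General solution: y = 2 + Ce^(-x)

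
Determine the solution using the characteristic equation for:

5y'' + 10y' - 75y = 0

Characteristic equation: 5r² + 10r - 75 = 0
Divide by 5: r² + 2r - 15 = 0
Roots: r = 3, -5 (distinct real)
General solution: y = C₁e^(3x) + C₂e^(-5x)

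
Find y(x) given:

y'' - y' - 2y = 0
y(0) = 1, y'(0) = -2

General solution: y = C₁e^(2x) + C₂e^(-x)
Applying ICs: C₁ = -1/3, C₂ = 4/3
Particular solution: y = -(1/3)e^(2x) + (4/3)e^(-x)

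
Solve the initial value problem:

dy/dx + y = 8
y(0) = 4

General solution: y = 8 + Ce^(-x)
Applying y(0) = 4: C = 4 - 8 = -4
Particular solution: y = 8 - 4e^(-x)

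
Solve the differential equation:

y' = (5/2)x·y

Separating variables and integrating:
ln|y| = 5x^2/4 + C

General solution: y = Ce^(5x^2/4)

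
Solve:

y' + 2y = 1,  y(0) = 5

General solution: y = 1/2 + Ce^(-2x)
Applying y(0) = 5: C = 5 - 1/2 = 9/2
Particular solution: y = 1/2 + (9/2)e^(-2x)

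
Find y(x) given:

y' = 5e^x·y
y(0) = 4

General solution: y = Ce^(5e^x)
Applying IC y(0) = 4:
Particular solution: y = 4e^(5(e^x - 1))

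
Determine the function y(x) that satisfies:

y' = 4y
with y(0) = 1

General solution: y = Ce^(4x)
Applying IC y(0) = 1:
Particular solution: y = e^(4x)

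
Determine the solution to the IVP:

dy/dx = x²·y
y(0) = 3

General solution: y = Ce^(x³/3)
Applying IC y(0) = 3:
Particular solution: y = 3e^(x³/3)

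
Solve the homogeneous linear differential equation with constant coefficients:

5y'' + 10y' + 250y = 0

Characteristic equation: 5r² + 10r + 250 = 0
Divide by 5: r² + 2r + 50 = 0
Roots: r = -1 ± 7i (complex conjugates)
General solution: y = e^(-x)(C₁cos(7x) + C₂sin(7x))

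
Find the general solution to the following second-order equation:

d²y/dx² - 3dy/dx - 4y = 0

Characteristic equation: r² - 3r - 4 = 0
Roots: r = 4, -1 (distinct real)
General solution: y = C₁e^(4x) + C₂e^(-x)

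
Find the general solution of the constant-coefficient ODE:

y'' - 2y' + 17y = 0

Characteristic equation: r² - 2r + 17 = 0
Roots: r = 1 ± 4i (complex conjugates)
General solution: y = e^x(C₁cos(4x) + C₂sin(4x))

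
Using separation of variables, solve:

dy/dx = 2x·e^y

Separating variables and integrating:
-e^(-y) = x² + C

General solution: y = -ln(C - x²)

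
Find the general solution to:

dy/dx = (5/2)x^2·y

Separating variables and integrating:
ln|y| = 5x^3/6 + C

General solution: y = Ce^(5x^3/6)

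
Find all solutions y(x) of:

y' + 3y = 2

Using integrating factor method:

General solution: y = 2/3 + Ce^(-3x)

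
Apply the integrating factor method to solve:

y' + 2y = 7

Using integrating factor method:

General solution: y = 7/2 + Ce^(-2x)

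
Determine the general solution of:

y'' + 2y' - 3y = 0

Characteristic equation: r² + 2r - 3 = 0
Roots: r = 1, -3 (distinct real)
General solution: y = C₁e^x + C₂e^(-3x)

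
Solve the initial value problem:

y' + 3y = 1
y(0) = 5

General solution: y = 1/3 + Ce^(-3x)
Applying y(0) = 5: C = 5 - 1/3 = 14/3
Particular solution: y = 1/3 + (14/3)e^(-3x)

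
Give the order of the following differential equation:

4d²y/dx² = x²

The order is 2 (highest derivative is of order 2).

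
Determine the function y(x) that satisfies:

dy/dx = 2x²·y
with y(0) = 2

General solution: y = Ce^(2x³/3)
Applying IC y(0) = 2:
Particular solution: y = 2e^(2x³/3)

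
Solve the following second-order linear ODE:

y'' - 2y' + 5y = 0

Characteristic equation: r² - 2r + 5 = 0
Roots: r = 1 ± 2i (complex conjugates)
General solution: y = e^x(C₁cos(2x) + C₂sin(2x))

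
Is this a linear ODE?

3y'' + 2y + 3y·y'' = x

No. Nonlinear (y·y'' term)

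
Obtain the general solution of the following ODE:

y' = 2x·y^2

Separating variables and integrating:
-1/y = x^2 + C

General solution: y^-1 = -x^2 + C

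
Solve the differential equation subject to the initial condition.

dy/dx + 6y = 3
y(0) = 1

General solution: y = 1/2 + Ce^(-6x)
Applying y(0) = 1: C = 1 - 1/2 = 1/2
Particular solution: y = 1/2 + (1/2)e^(-6x)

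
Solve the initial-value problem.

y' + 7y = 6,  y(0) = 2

General solution: y = 6/7 + Ce^(-7x)
Applying y(0) = 2: C = 2 - 6/7 = 8/7
Particular solution: y = 6/7 + (8/7)e^(-7x)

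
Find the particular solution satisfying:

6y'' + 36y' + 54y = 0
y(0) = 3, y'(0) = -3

General solution: y = (C₁ + C₂x)e^(-3x)
Repeated root r = -3
Applying ICs: C₁ = 3, C₂ = 6
Particular solution: y = (3 + 6x)e^(-3x)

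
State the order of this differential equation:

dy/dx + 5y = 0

The order is 1 (highest derivative is of order 1).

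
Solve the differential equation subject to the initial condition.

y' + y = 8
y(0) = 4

General solution: y = 8 + Ce^(-x)
Applying y(0) = 4: C = 4 - 8 = -4
Particular solution: y = 8 - 4e^(-x)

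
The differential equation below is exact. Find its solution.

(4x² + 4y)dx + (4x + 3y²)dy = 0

Verify exactness: ∂M/∂y = ∂N/∂x ✓
Find F(x,y) such that ∂F/∂x = M, ∂F/∂y = N
Solution: 4x³/3 + 4xy + y³ = C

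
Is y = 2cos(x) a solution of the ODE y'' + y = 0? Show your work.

Verification:
y'' = -2cos(x)
y'' + y = 0 ✓

Yes, it is a solution.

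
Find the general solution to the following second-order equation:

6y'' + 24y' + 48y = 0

Characteristic equation: 6r² + 24r + 48 = 0
Divide by 6: r² + 4r + 8 = 0
Roots: r = -2 ± 2i (complex conjugates)
General solution: y = e^(-2x)(C₁cos(2x) + C₂sin(2x))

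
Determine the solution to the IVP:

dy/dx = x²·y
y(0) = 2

General solution: y = Ce^(x³/3)
Applying IC y(0) = 2:
Particular solution: y = 2e^(x³/3)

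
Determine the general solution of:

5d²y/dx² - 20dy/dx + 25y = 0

Characteristic equation: 5r² - 20r + 25 = 0
Divide by 5: r² - 4r + 5 = 0
Roots: r = 2 ± i (complex conjugates)
General solution: y = e^(2x)(C₁cos(x) + C₂sin(x))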